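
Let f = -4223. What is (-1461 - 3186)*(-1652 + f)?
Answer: 27301125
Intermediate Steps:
(-1461 - 3186)*(-1652 + f) = (-1461 - 3186)*(-1652 - 4223) = -4647*(-5875) = 27301125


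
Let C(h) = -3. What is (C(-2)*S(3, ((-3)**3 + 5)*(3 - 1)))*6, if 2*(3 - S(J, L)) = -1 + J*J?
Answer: 18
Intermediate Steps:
S(J, L) = 7/2 - J**2/2 (S(J, L) = 3 - (-1 + J*J)/2 = 3 - (-1 + J**2)/2 = 3 + (1/2 - J**2/2) = 7/2 - J**2/2)
(C(-2)*S(3, ((-3)**3 + 5)*(3 - 1)))*6 = -3*(7/2 - 1/2*3**2)*6 = -3*(7/2 - 1/2*9)*6 = -3*(7/2 - 9/2)*6 = -3*(-1)*6 = 3*6 = 18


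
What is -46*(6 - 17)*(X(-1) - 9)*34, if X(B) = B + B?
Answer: -189244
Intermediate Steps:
X(B) = 2*B
-46*(6 - 17)*(X(-1) - 9)*34 = -46*(6 - 17)*(2*(-1) - 9)*34 = -(-506)*(-2 - 9)*34 = -(-506)*(-11)*34 = -46*121*34 = -5566*34 = -189244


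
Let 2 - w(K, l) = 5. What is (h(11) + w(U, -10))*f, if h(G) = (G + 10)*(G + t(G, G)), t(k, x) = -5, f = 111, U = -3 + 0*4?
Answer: 13653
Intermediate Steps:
U = -3 (U = -3 + 0 = -3)
w(K, l) = -3 (w(K, l) = 2 - 1*5 = 2 - 5 = -3)
h(G) = (-5 + G)*(10 + G) (h(G) = (G + 10)*(G - 5) = (10 + G)*(-5 + G) = (-5 + G)*(10 + G))
(h(11) + w(U, -10))*f = ((-50 + 11**2 + 5*11) - 3)*111 = ((-50 + 121 + 55) - 3)*111 = (126 - 3)*111 = 123*111 = 13653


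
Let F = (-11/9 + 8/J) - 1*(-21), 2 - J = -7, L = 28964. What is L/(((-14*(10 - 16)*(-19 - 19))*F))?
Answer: -7241/16492 ≈ -0.43906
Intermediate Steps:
J = 9 (J = 2 - 1*(-7) = 2 + 7 = 9)
F = 62/3 (F = (-11/9 + 8/9) - 1*(-21) = (-11*⅑ + 8*(⅑)) + 21 = (-11/9 + 8/9) + 21 = -⅓ + 21 = 62/3 ≈ 20.667)
L/(((-14*(10 - 16)*(-19 - 19))*F)) = 28964/((-14*(10 - 16)*(-19 - 19)*(62/3))) = 28964/((-(-84)*(-38)*(62/3))) = 28964/((-14*228*(62/3))) = 28964/((-3192*62/3)) = 28964/(-65968) = 28964*(-1/65968) = -7241/16492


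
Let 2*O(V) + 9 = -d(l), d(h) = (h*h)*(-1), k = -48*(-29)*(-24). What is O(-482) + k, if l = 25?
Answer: -33100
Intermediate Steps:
k = -33408 (k = 1392*(-24) = -33408)
d(h) = -h² (d(h) = h²*(-1) = -h²)
O(V) = 308 (O(V) = -9/2 + (-(-1)*25²)/2 = -9/2 + (-(-1)*625)/2 = -9/2 + (-1*(-625))/2 = -9/2 + (½)*625 = -9/2 + 625/2 = 308)
O(-482) + k = 308 - 33408 = -33100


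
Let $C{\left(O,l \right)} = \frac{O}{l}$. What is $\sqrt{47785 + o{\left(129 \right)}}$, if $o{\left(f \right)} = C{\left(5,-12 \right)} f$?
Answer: $\frac{5 \sqrt{7637}}{2} \approx 218.47$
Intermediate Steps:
$o{\left(f \right)} = - \frac{5 f}{12}$ ($o{\left(f \right)} = \frac{5}{-12} f = 5 \left(- \frac{1}{12}\right) f = - \frac{5 f}{12}$)
$\sqrt{47785 + o{\left(129 \right)}} = \sqrt{47785 - \frac{215}{4}} = \sqrt{\frac{190925}{4}} = \frac{5 \sqrt{7637}}{2}$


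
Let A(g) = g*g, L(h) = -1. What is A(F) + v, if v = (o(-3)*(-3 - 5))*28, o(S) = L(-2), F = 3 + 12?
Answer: 449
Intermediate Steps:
F = 15
o(S) = -1
A(g) = g²
v = 224 (v = -(-3 - 5)*28 = -1*(-8)*28 = 8*28 = 224)
A(F) + v = 15² + 224 = 225 + 224 = 449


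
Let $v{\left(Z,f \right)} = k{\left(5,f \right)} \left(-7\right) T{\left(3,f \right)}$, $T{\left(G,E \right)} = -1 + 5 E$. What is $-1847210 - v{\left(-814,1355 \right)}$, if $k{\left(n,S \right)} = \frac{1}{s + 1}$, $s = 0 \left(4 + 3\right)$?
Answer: $-1799792$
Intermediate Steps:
$s = 0$ ($s = 0 \cdot 7 = 0$)
$k{\left(n,S \right)} = 1$ ($k{\left(n,S \right)} = \frac{1}{0 + 1} = 1^{-1} = 1$)
$v{\left(Z,f \right)} = 7 - 35 f$ ($v{\left(Z,f \right)} = 1 \left(-7\right) \left(-1 + 5 f\right) = - 7 \left(-1 + 5 f\right) = 7 - 35 f$)
$-1847210 - v{\left(-814,1355 \right)} = -1847210 - \left(7 - 47425\right) = -1847210 - -47418 = -1847210 + 47418 = -1799792$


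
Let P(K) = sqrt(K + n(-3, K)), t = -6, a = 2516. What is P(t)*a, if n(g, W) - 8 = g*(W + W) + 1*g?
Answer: 2516*sqrt(35) ≈ 14885.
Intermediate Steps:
n(g, W) = 8 + g + 2*W*g (n(g, W) = 8 + (g*(W + W) + 1*g) = 8 + (g*(2*W) + g) = 8 + (2*W*g + g) = 8 + (g + 2*W*g) = 8 + g + 2*W*g)
P(K) = sqrt(5 - 5*K) (P(K) = sqrt(K + (8 - 3 + 2*K*(-3))) = sqrt(K + (8 - 3 - 6*K)) = sqrt(K + (5 - 6*K)) = sqrt(5 - 5*K))
P(t)*a = sqrt(5 - 5*(-6))*2516 = sqrt(5 + 30)*2516 = sqrt(35)*2516 = 2516*sqrt(35)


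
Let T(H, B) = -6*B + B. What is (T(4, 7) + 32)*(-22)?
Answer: 66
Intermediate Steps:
T(H, B) = -5*B
(T(4, 7) + 32)*(-22) = (-5*7 + 32)*(-22) = (-35 + 32)*(-22) = -3*(-22) = 66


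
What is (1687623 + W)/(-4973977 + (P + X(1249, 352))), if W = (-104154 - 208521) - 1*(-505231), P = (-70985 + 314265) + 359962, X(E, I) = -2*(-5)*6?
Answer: -1880179/4370675 ≈ -0.43018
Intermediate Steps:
X(E, I) = 60 (X(E, I) = 10*6 = 60)
P = 603242 (P = 243280 + 359962 = 603242)
W = 192556 (W = -312675 + 505231 = 192556)
(1687623 + W)/(-4973977 + (P + X(1249, 352))) = (1687623 + 192556)/(-4973977 + (603242 + 60)) = 1880179/(-4973977 + 603302) = 1880179/(-4370675) = 1880179*(-1/4370675) = -1880179/4370675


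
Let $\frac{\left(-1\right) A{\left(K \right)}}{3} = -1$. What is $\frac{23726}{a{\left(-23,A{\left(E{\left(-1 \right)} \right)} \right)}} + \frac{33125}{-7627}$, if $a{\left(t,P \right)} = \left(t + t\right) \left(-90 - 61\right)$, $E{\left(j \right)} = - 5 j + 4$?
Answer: $- \frac{24564024}{26488571} \approx -0.92734$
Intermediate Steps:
$E{\left(j \right)} = 4 - 5 j$
$A{\left(K \right)} = 3$ ($A{\left(K \right)} = \left(-3\right) \left(-1\right) = 3$)
$a{\left(t,P \right)} = - 302 t$ ($a{\left(t,P \right)} = 2 t \left(-151\right) = - 302 t$)
$\frac{23726}{a{\left(-23,A{\left(E{\left(-1 \right)} \right)} \right)}} + \frac{33125}{-7627} = \frac{23726}{\left(-302\right) \left(-23\right)} + \frac{33125}{-7627} = \frac{23726}{6946} + 33125 \left(- \frac{1}{7627}\right) = 23726 \cdot \frac{1}{6946} - \frac{33125}{7627} = \frac{11863}{3473} - \frac{33125}{7627} = - \frac{24564024}{26488571}$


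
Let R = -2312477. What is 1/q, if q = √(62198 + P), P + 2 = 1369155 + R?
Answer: -I*√881126/881126 ≈ -0.0010653*I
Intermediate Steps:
P = -943324 (P = -2 + (1369155 - 2312477) = -2 - 943322 = -943324)
q = I*√881126 (q = √(62198 - 943324) = √(-881126) = I*√881126 ≈ 938.68*I)
1/q = 1/(I*√881126) = -I*√881126/881126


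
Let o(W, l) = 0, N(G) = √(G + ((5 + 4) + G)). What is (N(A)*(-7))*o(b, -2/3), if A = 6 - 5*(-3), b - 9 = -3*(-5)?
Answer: 0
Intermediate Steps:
b = 24 (b = 9 - 3*(-5) = 9 + 15 = 24)
A = 21 (A = 6 + 15 = 21)
N(G) = √(9 + 2*G) (N(G) = √(G + (9 + G)) = √(9 + 2*G))
(N(A)*(-7))*o(b, -2/3) = (√(9 + 2*21)*(-7))*0 = (√(9 + 42)*(-7))*0 = (√51*(-7))*0 = -7*√51*0 = 0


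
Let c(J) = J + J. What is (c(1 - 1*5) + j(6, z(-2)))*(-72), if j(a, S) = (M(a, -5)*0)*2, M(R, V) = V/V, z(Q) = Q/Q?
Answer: 576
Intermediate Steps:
z(Q) = 1
M(R, V) = 1
j(a, S) = 0 (j(a, S) = (1*0)*2 = 0*2 = 0)
c(J) = 2*J
(c(1 - 1*5) + j(6, z(-2)))*(-72) = (2*(1 - 1*5) + 0)*(-72) = (2*(1 - 5) + 0)*(-72) = (2*(-4) + 0)*(-72) = (-8 + 0)*(-72) = -8*(-72) = 576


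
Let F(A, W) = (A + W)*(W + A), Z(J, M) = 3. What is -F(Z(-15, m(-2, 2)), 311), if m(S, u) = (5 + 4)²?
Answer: -98596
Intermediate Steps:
m(S, u) = 81 (m(S, u) = 9² = 81)
F(A, W) = (A + W)² (F(A, W) = (A + W)*(A + W) = (A + W)²)
-F(Z(-15, m(-2, 2)), 311) = -(3 + 311)² = -1*314² = -1*98596 = -98596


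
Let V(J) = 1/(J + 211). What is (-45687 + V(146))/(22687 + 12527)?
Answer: -8155129/6285699 ≈ -1.2974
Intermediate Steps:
V(J) = 1/(211 + J)
(-45687 + V(146))/(22687 + 12527) = (-45687 + 1/(211 + 146))/(22687 + 12527) = (-45687 + 1/357)/35214 = (-45687 + 1/357)*(1/35214) = -16310258/357*1/35214 = -8155129/6285699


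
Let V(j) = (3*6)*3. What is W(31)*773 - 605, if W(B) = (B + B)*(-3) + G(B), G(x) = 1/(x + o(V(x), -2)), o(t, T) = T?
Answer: -4186334/29 ≈ -1.4436e+5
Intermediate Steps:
V(j) = 54 (V(j) = 18*3 = 54)
G(x) = 1/(-2 + x) (G(x) = 1/(x - 2) = 1/(-2 + x))
W(B) = 1/(-2 + B) - 6*B (W(B) = (B + B)*(-3) + 1/(-2 + B) = (2*B)*(-3) + 1/(-2 + B) = -6*B + 1/(-2 + B) = 1/(-2 + B) - 6*B)
W(31)*773 - 605 = ((1 - 6*31*(-2 + 31))/(-2 + 31))*773 - 605 = ((1 - 6*31*29)/29)*773 - 605 = ((1 - 5394)/29)*773 - 605 = ((1/29)*(-5393))*773 - 605 = -5393/29*773 - 605 = -4168789/29 - 605 = -4186334/29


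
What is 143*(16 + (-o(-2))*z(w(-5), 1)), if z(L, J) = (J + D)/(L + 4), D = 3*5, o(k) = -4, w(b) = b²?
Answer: 75504/29 ≈ 2603.6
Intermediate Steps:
D = 15
z(L, J) = (15 + J)/(4 + L) (z(L, J) = (J + 15)/(L + 4) = (15 + J)/(4 + L))
143*(16 + (-o(-2))*z(w(-5), 1)) = 143*(16 + (-1*(-4))*((15 + 1)/(4 + (-5)²))) = 143*(16 + 4*(16/(4 + 25))) = 143*(16 + 4*(16/29)) = 143*(16 + 64/29) = 143*(528/29) = 75504/29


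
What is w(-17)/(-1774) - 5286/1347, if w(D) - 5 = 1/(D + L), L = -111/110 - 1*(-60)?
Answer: -14448433817/3679153594 ≈ -3.9271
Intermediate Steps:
L = 6489/110 (L = -111*1/110 + 60 = -111/110 + 60 = 6489/110 ≈ 58.991)
w(D) = 5 + 1/(6489/110 + D) (w(D) = 5 + 1/(D + 6489/110) = 5 + 1/(6489/110 + D))
w(-17)/(-1774) - 5286/1347 = (5*(6511 + 110*(-17))/(6489 + 110*(-17)))/(-1774) - 5286/1347 = (5*(6511 - 1870)/(6489 - 1870))*(-1/1774) - 5286*1/1347 = (5*4641/4619)*(-1/1774) - 1762/449 = (5*(1/4619)*4641)*(-1/1774) - 1762/449 = (23205/4619)*(-1/1774) - 1762/449 = -23205/8194106 - 1762/449 = -14448433817/3679153594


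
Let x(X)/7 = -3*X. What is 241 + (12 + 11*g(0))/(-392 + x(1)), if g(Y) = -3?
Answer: 14222/59 ≈ 241.05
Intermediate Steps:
x(X) = -21*X (x(X) = 7*(-3*X) = -21*X)
241 + (12 + 11*g(0))/(-392 + x(1)) = 241 + (12 + 11*(-3))/(-392 - 21*1) = 241 + (12 - 33)/(-392 - 21) = 241 - 21/(-413) = 241 - 21*(-1/413) = 241 + 3/59 = 14222/59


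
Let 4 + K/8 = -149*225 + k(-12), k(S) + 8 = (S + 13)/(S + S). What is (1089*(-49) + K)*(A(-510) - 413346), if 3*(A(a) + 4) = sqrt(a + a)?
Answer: 398871176200/3 - 1929944*I*sqrt(255)/9 ≈ 1.3296e+11 - 3.4243e+6*I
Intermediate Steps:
k(S) = -8 + (13 + S)/(2*S) (k(S) = -8 + (S + 13)/(S + S) = -8 + (13 + S)/((2*S)) = -8 + (13 + S)*(1/(2*S)) = -8 + (13 + S)/(2*S))
K = -804889/3 (K = -32 + 8*(-149*225 + (1/2)*(13 - 15*(-12))/(-12)) = -32 + 8*(-33525 + (1/2)*(-1/12)*(13 + 180)) = -32 + 8*(-33525 + (1/2)*(-1/12)*193) = -32 + 8*(-33525 - 193/24) = -32 + 8*(-804793/24) = -32 - 804793/3 = -804889/3 ≈ -2.6830e+5)
A(a) = -4 + sqrt(2)*sqrt(a)/3 (A(a) = -4 + sqrt(a + a)/3 = -4 + sqrt(2*a)/3 = -4 + (sqrt(2)*sqrt(a))/3 = -4 + sqrt(2)*sqrt(a)/3)
(1089*(-49) + K)*(A(-510) - 413346) = (1089*(-49) - 804889/3)*((-4 + sqrt(2)*sqrt(-510)/3) - 413346) = (-53361 - 804889/3)*((-4 + sqrt(2)*(I*sqrt(510))/3) - 413346) = -964972*((-4 + 2*I*sqrt(255)/3) - 413346)/3 = -964972*(-413350 + 2*I*sqrt(255)/3)/3 = 398871176200/3 - 1929944*I*sqrt(255)/9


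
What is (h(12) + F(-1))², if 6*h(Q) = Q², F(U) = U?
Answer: 529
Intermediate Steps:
h(Q) = Q²/6
(h(12) + F(-1))² = ((⅙)*12² - 1)² = ((⅙)*144 - 1)² = (24 - 1)² = 23² = 529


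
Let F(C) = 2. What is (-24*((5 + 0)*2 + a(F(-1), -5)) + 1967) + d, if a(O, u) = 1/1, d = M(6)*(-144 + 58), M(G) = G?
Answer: 1187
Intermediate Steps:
d = -516 (d = 6*(-144 + 58) = 6*(-86) = -516)
a(O, u) = 1
(-24*((5 + 0)*2 + a(F(-1), -5)) + 1967) + d = (-24*((5 + 0)*2 + 1) + 1967) - 516 = (-24*(5*2 + 1) + 1967) - 516 = (-24*(10 + 1) + 1967) - 516 = (-24*11 + 1967) - 516 = (-264 + 1967) - 516 = 1703 - 516 = 1187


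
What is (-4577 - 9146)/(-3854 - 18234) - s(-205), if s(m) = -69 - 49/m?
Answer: 314165663/4528040 ≈ 69.382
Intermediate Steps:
s(m) = -69 - 49/m
(-4577 - 9146)/(-3854 - 18234) - s(-205) = (-4577 - 9146)/(-3854 - 18234) - (-69 - 49/(-205)) = -13723/(-22088) - (-69 - 49*(-1/205)) = -13723*(-1/22088) - (-69 + 49/205) = 13723/22088 - 1*(-14096/205) = 13723/22088 + 14096/205 = 314165663/4528040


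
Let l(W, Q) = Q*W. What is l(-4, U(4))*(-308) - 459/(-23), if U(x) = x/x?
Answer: 28795/23 ≈ 1252.0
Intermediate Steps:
U(x) = 1
l(-4, U(4))*(-308) - 459/(-23) = (1*(-4))*(-308) - 459/(-23) = -4*(-308) - 459*(-1/23) = 1232 + 459/23 = 28795/23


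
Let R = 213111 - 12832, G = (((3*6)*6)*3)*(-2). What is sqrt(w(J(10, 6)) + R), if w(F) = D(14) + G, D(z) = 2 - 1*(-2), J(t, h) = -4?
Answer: sqrt(199635) ≈ 446.81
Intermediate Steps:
D(z) = 4 (D(z) = 2 + 2 = 4)
G = -648 (G = ((18*6)*3)*(-2) = (108*3)*(-2) = 324*(-2) = -648)
w(F) = -644 (w(F) = 4 - 648 = -644)
R = 200279
sqrt(w(J(10, 6)) + R) = sqrt(-644 + 200279) = sqrt(199635)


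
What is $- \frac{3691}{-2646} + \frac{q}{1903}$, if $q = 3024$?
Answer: $\frac{15025477}{5035338} \approx 2.984$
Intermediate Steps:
$- \frac{3691}{-2646} + \frac{q}{1903} = - \frac{3691}{-2646} + \frac{3024}{1903} = \left(-3691\right) \left(- \frac{1}{2646}\right) + 3024 \cdot \frac{1}{1903} = \frac{3691}{2646} + \frac{3024}{1903} = \frac{15025477}{5035338}$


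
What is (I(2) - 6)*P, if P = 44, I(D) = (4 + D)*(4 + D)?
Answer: 1320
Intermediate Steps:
I(D) = (4 + D)**2
(I(2) - 6)*P = ((4 + 2)**2 - 6)*44 = (6**2 - 6)*44 = (36 - 6)*44 = 30*44 = 1320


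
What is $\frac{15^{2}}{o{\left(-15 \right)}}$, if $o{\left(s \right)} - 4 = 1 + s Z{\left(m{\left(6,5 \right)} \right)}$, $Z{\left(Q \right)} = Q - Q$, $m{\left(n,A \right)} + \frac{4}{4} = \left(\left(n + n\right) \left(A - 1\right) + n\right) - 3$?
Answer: $45$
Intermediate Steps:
$m{\left(n,A \right)} = -4 + n + 2 n \left(-1 + A\right)$ ($m{\left(n,A \right)} = -1 - \left(3 - n - \left(n + n\right) \left(A - 1\right)\right) = -1 - \left(3 - n - 2 n \left(-1 + A\right)\right) = -1 + \left(-3 + n + 2 n \left(-1 + A\right)\right) = -4 + n + 2 n \left(-1 + A\right)$)
$Z{\left(Q \right)} = 0$
$o{\left(s \right)} = 5$ ($o{\left(s \right)} = 4 + \left(1 + s 0\right) = 4 + \left(1 + 0\right) = 4 + 1 = 5$)
$\frac{15^{2}}{o{\left(-15 \right)}} = \frac{15^{2}}{5} = 225 \cdot \frac{1}{5} = 45$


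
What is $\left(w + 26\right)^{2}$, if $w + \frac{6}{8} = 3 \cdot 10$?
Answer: $\frac{48841}{16} \approx 3052.6$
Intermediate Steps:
$w = \frac{117}{4}$ ($w = - \frac{3}{4} + 3 \cdot 10 = - \frac{3}{4} + 30 = \frac{117}{4} \approx 29.25$)
$\left(w + 26\right)^{2} = \left(\frac{117}{4} + 26\right)^{2} = \left(\frac{221}{4}\right)^{2} = \frac{48841}{16}$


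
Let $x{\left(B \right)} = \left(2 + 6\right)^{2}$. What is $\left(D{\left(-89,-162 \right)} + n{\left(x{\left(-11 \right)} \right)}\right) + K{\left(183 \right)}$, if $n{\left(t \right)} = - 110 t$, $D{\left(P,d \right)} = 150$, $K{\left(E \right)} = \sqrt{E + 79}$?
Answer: $-6890 + \sqrt{262} \approx -6873.8$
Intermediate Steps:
$K{\left(E \right)} = \sqrt{79 + E}$
$x{\left(B \right)} = 64$ ($x{\left(B \right)} = 8^{2} = 64$)
$\left(D{\left(-89,-162 \right)} + n{\left(x{\left(-11 \right)} \right)}\right) + K{\left(183 \right)} = \left(150 - 7040\right) + \sqrt{79 + 183} = \left(150 - 7040\right) + \sqrt{262} = -6890 + \sqrt{262}$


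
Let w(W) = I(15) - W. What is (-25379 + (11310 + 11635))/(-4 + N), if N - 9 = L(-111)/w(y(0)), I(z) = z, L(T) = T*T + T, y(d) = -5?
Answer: -4868/1231 ≈ -3.9545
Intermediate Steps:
L(T) = T + T**2 (L(T) = T**2 + T = T + T**2)
w(W) = 15 - W
N = 1239/2 (N = 9 + (-111*(1 - 111))/(15 - 1*(-5)) = 9 + (-111*(-110))/(15 + 5) = 9 + 12210/20 = 9 + 12210*(1/20) = 9 + 1221/2 = 1239/2 ≈ 619.50)
(-25379 + (11310 + 11635))/(-4 + N) = (-25379 + (11310 + 11635))/(-4 + 1239/2) = (-25379 + 22945)/(1231/2) = -2434*2/1231 = -4868/1231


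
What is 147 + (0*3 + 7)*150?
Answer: 1197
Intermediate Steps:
147 + (0*3 + 7)*150 = 147 + (0 + 7)*150 = 147 + 7*150 = 147 + 1050 = 1197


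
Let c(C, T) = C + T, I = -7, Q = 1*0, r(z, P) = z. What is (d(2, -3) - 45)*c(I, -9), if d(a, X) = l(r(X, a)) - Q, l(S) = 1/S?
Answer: 2176/3 ≈ 725.33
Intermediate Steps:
Q = 0
d(a, X) = 1/X (d(a, X) = 1/X - 1*0 = 1/X + 0 = 1/X)
(d(2, -3) - 45)*c(I, -9) = (1/(-3) - 45)*(-7 - 9) = (-⅓ - 45)*(-16) = -136/3*(-16) = 2176/3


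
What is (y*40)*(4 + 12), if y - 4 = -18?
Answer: -8960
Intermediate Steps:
y = -14 (y = 4 - 18 = -14)
(y*40)*(4 + 12) = (-14*40)*(4 + 12) = -560*16 = -8960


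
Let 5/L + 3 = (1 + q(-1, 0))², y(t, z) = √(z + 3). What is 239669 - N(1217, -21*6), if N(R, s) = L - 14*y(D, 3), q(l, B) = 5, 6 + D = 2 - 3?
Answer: 7909072/33 + 14*√6 ≈ 2.3970e+5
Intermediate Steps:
D = -7 (D = -6 + (2 - 3) = -6 - 1 = -7)
y(t, z) = √(3 + z)
L = 5/33 (L = 5/(-3 + (1 + 5)²) = 5/(-3 + 6²) = 5/(-3 + 36) = 5/33 ≈ 0.15152)
N(R, s) = 5/33 - 14*√6 (N(R, s) = 5/33 - 14*√(3 + 3) = 5/33 - 14*√6)
239669 - N(1217, -21*6) = 239669 - (5/33 - 14*√6) = 239669 + (-5/33 + 14*√6) = 7909072/33 + 14*√6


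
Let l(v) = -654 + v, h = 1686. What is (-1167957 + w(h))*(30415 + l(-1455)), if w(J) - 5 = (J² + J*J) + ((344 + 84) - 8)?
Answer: 127876883960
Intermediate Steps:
w(J) = 425 + 2*J² (w(J) = 5 + ((J² + J*J) + ((344 + 84) - 8)) = 5 + ((J² + J²) + (428 - 8)) = 5 + (2*J² + 420) = 5 + (420 + 2*J²) = 425 + 2*J²)
(-1167957 + w(h))*(30415 + l(-1455)) = (-1167957 + (425 + 2*1686²))*(30415 + (-654 - 1455)) = (-1167957 + (425 + 2*2842596))*(30415 - 2109) = (-1167957 + (425 + 5685192))*28306 = (-1167957 + 5685617)*28306 = 4517660*28306 = 127876883960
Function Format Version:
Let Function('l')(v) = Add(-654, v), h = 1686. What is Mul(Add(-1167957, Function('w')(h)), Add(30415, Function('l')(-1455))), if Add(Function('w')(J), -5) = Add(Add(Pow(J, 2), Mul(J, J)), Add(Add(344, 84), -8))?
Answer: 127876883960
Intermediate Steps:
Function('w')(J) = Add(425, Mul(2, Pow(J, 2))) (Function('w')(J) = Add(5, Add(Add(Pow(J, 2), Mul(J, J)), Add(Add(344, 84), -8))) = Add(5, Add(Add(Pow(J, 2), Pow(J, 2)), Add(428, -8))) = Add(5, Add(Mul(2, Pow(J, 2)), 420)) = Add(5, Add(420, Mul(2, Pow(J, 2)))) = Add(425, Mul(2, Pow(J, 2))))
Mul(Add(-1167957, Function('w')(h)), Add(30415, Function('l')(-1455))) = Mul(Add(-1167957, Add(425, Mul(2, Pow(1686, 2)))), Add(30415, Add(-654, -1455))) = Mul(Add(-1167957, Add(425, Mul(2, 2842596))), Add(30415, -2109)) = Mul(Add(-1167957, Add(425, 5685192)), 28306) = Mul(Add(-1167957, 5685617), 28306) = Mul(4517660, 28306) = 127876883960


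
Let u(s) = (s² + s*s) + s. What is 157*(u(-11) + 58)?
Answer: 45373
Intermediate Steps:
u(s) = s + 2*s² (u(s) = (s² + s²) + s = 2*s² + s = s + 2*s²)
157*(u(-11) + 58) = 157*(-11*(1 + 2*(-11)) + 58) = 157*(-11*(1 - 22) + 58) = 157*(-11*(-21) + 58) = 157*(231 + 58) = 157*289 = 45373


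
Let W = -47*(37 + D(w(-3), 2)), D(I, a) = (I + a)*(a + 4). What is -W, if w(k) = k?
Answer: 1457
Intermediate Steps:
D(I, a) = (4 + a)*(I + a) (D(I, a) = (I + a)*(4 + a) = (4 + a)*(I + a))
W = -1457 (W = -47*(37 + (2² + 4*(-3) + 4*2 - 3*2)) = -47*(37 + (4 - 12 + 8 - 6)) = -47*(37 - 6) = -47*31 = -1457)
-W = -1*(-1457) = 1457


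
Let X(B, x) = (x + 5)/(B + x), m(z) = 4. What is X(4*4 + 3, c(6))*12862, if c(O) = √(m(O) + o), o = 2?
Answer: 1144718/355 + 180068*√6/355 ≈ 4467.0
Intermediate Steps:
c(O) = √6 (c(O) = √(4 + 2) = √6)
X(B, x) = (5 + x)/(B + x)
X(4*4 + 3, c(6))*12862 = ((5 + √6)/((4*4 + 3) + √6))*12862 = ((5 + √6)/((16 + 3) + √6))*12862 = ((5 + √6)/(19 + √6))*12862 = 12862*(5 + √6)/(19 + √6)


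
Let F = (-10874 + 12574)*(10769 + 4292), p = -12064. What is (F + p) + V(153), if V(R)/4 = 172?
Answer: 25592324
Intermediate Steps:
F = 25603700 (F = 1700*15061 = 25603700)
V(R) = 688 (V(R) = 4*172 = 688)
(F + p) + V(153) = (25603700 - 12064) + 688 = 25591636 + 688 = 25592324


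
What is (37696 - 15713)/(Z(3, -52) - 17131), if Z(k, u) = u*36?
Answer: -21983/19003 ≈ -1.1568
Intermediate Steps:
Z(k, u) = 36*u
(37696 - 15713)/(Z(3, -52) - 17131) = (37696 - 15713)/(36*(-52) - 17131) = 21983/(-1872 - 17131) = 21983/(-19003) = 21983*(-1/19003) = -21983/19003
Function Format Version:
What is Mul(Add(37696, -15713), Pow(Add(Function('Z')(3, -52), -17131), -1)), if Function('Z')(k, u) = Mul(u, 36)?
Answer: Rational(-21983, 19003) ≈ -1.1568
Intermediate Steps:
Function('Z')(k, u) = Mul(36, u)
Mul(Add(37696, -15713), Pow(Add(Function('Z')(3, -52), -17131), -1)) = Mul(Add(37696, -15713), Pow(Add(Mul(36, -52), -17131), -1)) = Mul(21983, Pow(Add(-1872, -17131), -1)) = Mul(21983, Pow(-19003, -1)) = Mul(21983, Rational(-1, 19003)) = Rational(-21983, 19003)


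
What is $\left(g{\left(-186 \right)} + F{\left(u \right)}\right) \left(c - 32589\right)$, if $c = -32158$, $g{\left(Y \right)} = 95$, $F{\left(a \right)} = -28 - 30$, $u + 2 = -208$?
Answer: $-2395639$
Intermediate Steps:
$u = -210$ ($u = -2 - 208 = -210$)
$F{\left(a \right)} = -58$
$\left(g{\left(-186 \right)} + F{\left(u \right)}\right) \left(c - 32589\right) = \left(95 - 58\right) \left(-32158 - 32589\right) = 37 \left(-64747\right) = -2395639$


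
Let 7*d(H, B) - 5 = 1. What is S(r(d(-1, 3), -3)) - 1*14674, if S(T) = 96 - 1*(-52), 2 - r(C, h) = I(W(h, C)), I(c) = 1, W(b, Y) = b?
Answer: -14526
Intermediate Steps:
d(H, B) = 6/7 (d(H, B) = 5/7 + (⅐)*1 = 5/7 + ⅐ = 6/7)
r(C, h) = 1 (r(C, h) = 2 - 1*1 = 2 - 1 = 1)
S(T) = 148 (S(T) = 96 + 52 = 148)
S(r(d(-1, 3), -3)) - 1*14674 = 148 - 1*14674 = 148 - 14674 = -14526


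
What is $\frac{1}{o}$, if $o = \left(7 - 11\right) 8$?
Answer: $- \frac{1}{32} \approx -0.03125$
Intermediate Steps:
$o = -32$ ($o = \left(-4\right) 8 = -32$)
$\frac{1}{o} = \frac{1}{-32} = - \frac{1}{32}$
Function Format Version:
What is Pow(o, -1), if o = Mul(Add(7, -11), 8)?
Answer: Rational(-1, 32) ≈ -0.031250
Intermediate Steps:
o = -32 (o = Mul(-4, 8) = -32)
Pow(o, -1) = Pow(-32, -1) = Rational(-1, 32)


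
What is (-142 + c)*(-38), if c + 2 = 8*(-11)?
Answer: 8816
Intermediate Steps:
c = -90 (c = -2 + 8*(-11) = -2 - 88 = -90)
(-142 + c)*(-38) = (-142 - 90)*(-38) = -232*(-38) = 8816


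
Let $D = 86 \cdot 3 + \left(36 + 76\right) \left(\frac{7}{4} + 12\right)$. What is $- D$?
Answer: $-1798$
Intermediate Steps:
$D = 1798$ ($D = 258 + 112 \left(7 \cdot \frac{1}{4} + 12\right) = 258 + 112 \left(\frac{7}{4} + 12\right) = 258 + 112 \cdot \frac{55}{4} = 258 + 1540 = 1798$)
$- D = \left(-1\right) 1798 = -1798$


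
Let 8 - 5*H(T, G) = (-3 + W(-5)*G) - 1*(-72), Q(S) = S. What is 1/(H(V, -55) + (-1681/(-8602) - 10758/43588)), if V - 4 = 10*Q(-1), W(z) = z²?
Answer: 13784705/3621912059 ≈ 0.0038059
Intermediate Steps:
V = -6 (V = 4 + 10*(-1) = 4 - 10 = -6)
H(T, G) = -61/5 - 5*G (H(T, G) = 8/5 - ((-3 + (-5)²*G) - 1*(-72))/5 = 8/5 - ((-3 + 25*G) + 72)/5 = 8/5 - (69 + 25*G)/5 = 8/5 + (-69/5 - 5*G) = -61/5 - 5*G)
1/(H(V, -55) + (-1681/(-8602) - 10758/43588)) = 1/((-61/5 - 5*(-55)) + (-1681/(-8602) - 10758/43588)) = 1/((-61/5 + 275) + (-1681*(-1/8602) - 10758*1/43588)) = 1/(1314/5 + (1681/8602 - 5379/21794)) = 1/(1314/5 - 141683/2756941) = 1/(3621912059/13784705) = 13784705/3621912059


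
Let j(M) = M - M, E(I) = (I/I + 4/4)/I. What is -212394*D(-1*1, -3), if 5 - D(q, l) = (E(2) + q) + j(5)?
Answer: -1061970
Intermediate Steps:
E(I) = 2/I (E(I) = (1 + 4*(1/4))/I = (1 + 1)/I = 2/I)
j(M) = 0
D(q, l) = 4 - q (D(q, l) = 5 - ((2/2 + q) + 0) = 5 - ((2*(1/2) + q) + 0) = 5 - ((1 + q) + 0) = 5 - (1 + q) = 5 + (-1 - q) = 4 - q)
-212394*D(-1*1, -3) = -212394*(4 - (-1)) = -212394*(4 - 1*(-1)) = -212394*(4 + 1) = -212394*5 = -1061970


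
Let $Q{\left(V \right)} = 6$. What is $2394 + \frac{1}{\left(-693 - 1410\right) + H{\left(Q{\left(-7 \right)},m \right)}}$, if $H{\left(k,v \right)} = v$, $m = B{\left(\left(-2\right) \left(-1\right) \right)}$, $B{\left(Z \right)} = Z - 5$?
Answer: $\frac{5041763}{2106} \approx 2394.0$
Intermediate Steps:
$B{\left(Z \right)} = -5 + Z$ ($B{\left(Z \right)} = Z - 5 = -5 + Z$)
$m = -3$ ($m = -5 - -2 = -5 + 2 = -3$)
$2394 + \frac{1}{\left(-693 - 1410\right) + H{\left(Q{\left(-7 \right)},m \right)}} = 2394 + \frac{1}{\left(-693 - 1410\right) - 3} = 2394 + \frac{1}{-2103 - 3} = 2394 + \frac{1}{-2106} = 2394 - \frac{1}{2106} = \frac{5041763}{2106}$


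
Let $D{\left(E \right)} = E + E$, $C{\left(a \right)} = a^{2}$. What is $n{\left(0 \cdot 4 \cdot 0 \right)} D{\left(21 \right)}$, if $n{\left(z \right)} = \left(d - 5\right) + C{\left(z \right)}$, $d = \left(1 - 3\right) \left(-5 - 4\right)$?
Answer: $546$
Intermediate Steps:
$d = 18$ ($d = \left(-2\right) \left(-9\right) = 18$)
$D{\left(E \right)} = 2 E$
$n{\left(z \right)} = 13 + z^{2}$ ($n{\left(z \right)} = \left(18 - 5\right) + z^{2} = 13 + z^{2}$)
$n{\left(0 \cdot 4 \cdot 0 \right)} D{\left(21 \right)} = \left(13 + \left(0 \cdot 4 \cdot 0\right)^{2}\right) 2 \cdot 21 = \left(13 + \left(0 \cdot 0\right)^{2}\right) 42 = \left(13 + 0^{2}\right) 42 = \left(13 + 0\right) 42 = 13 \cdot 42 = 546$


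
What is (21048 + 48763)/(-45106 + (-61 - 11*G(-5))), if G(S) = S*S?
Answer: -69811/45442 ≈ -1.5363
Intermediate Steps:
G(S) = S²
(21048 + 48763)/(-45106 + (-61 - 11*G(-5))) = (21048 + 48763)/(-45106 + (-61 - 11*(-5)²)) = 69811/(-45106 + (-61 - 11*25)) = 69811/(-45106 + (-61 - 275)) = 69811/(-45106 - 336) = 69811/(-45442) = 69811*(-1/45442) = -69811/45442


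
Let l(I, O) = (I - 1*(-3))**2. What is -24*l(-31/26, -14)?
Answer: -13254/169 ≈ -78.426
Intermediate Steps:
l(I, O) = (3 + I)**2 (l(I, O) = (I + 3)**2 = (3 + I)**2)
-24*l(-31/26, -14) = -24*(3 - 31/26)**2 = -24*(47/26)**2 = -24*2209/676 = -13254/169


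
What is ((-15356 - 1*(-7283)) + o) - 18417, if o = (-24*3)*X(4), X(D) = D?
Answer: -26778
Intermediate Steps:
o = -288 (o = -24*3*4 = -72*4 = -288)
((-15356 - 1*(-7283)) + o) - 18417 = ((-15356 - 1*(-7283)) - 288) - 18417 = ((-15356 + 7283) - 288) - 18417 = (-8073 - 288) - 18417 = -8361 - 18417 = -26778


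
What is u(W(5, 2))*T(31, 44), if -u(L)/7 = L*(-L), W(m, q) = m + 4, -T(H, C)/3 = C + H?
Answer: -127575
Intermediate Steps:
T(H, C) = -3*C - 3*H (T(H, C) = -3*(C + H) = -3*C - 3*H)
W(m, q) = 4 + m
u(L) = 7*L² (u(L) = -7*L*(-L) = -(-7)*L² = 7*L²)
u(W(5, 2))*T(31, 44) = (7*(4 + 5)²)*(-3*44 - 3*31) = (7*9²)*(-132 - 93) = (7*81)*(-225) = 567*(-225) = -127575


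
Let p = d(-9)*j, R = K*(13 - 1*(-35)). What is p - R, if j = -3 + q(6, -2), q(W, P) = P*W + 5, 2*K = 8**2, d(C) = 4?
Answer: -1576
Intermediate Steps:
K = 32 (K = (1/2)*8**2 = (1/2)*64 = 32)
q(W, P) = 5 + P*W
j = -10 (j = -3 + (5 - 2*6) = -3 + (5 - 12) = -3 - 7 = -10)
R = 1536 (R = 32*(13 - 1*(-35)) = 32*(13 + 35) = 32*48 = 1536)
p = -40 (p = 4*(-10) = -40)
p - R = -40 - 1*1536 = -40 - 1536 = -1576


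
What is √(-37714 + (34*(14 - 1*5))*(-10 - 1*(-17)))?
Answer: 2*I*√8893 ≈ 188.61*I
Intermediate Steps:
√(-37714 + (34*(14 - 1*5))*(-10 - 1*(-17))) = √(-37714 + (34*(14 - 5))*(-10 + 17)) = √(-37714 + (34*9)*7) = √(-37714 + 306*7) = √(-37714 + 2142) = √(-35572) = 2*I*√8893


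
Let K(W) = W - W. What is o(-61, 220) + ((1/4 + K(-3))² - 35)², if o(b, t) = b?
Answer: 296865/256 ≈ 1159.6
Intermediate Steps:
K(W) = 0
o(-61, 220) + ((1/4 + K(-3))² - 35)² = -61 + ((1/4 + 0)² - 35)² = -61 + ((1*(¼) + 0)² - 35)² = -61 + ((¼ + 0)² - 35)² = -61 + ((¼)² - 35)² = -61 + (1/16 - 35)² = -61 + (-559/16)² = -61 + 312481/256 = 296865/256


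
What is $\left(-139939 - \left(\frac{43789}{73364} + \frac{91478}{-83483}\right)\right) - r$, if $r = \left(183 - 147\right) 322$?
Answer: $- \frac{928070800514267}{6124646812} \approx -1.5153 \cdot 10^{5}$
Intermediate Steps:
$r = 11592$ ($r = 36 \cdot 322 = 11592$)
$\left(-139939 - \left(\frac{43789}{73364} + \frac{91478}{-83483}\right)\right) - r = \left(-139939 - \left(\frac{43789}{73364} + \frac{91478}{-83483}\right)\right) - 11592 = \left(-139939 - \left(43789 \cdot \frac{1}{73364} + 91478 \left(- \frac{1}{83483}\right)\right)\right) - 11592 = \left(-139939 - \left(\frac{43789}{73364} - \frac{91478}{83483}\right)\right) - 11592 = \left(-139939 - - \frac{3055554905}{6124646812}\right) - 11592 = \left(-139939 + \frac{3055554905}{6124646812}\right) - 11592 = - \frac{857073894669563}{6124646812} - 11592 = - \frac{928070800514267}{6124646812}$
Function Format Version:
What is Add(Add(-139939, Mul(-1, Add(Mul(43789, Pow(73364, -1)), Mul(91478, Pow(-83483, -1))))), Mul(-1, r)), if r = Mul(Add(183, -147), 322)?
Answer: Rational(-928070800514267, 6124646812) ≈ -1.5153e+5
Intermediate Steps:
r = 11592 (r = Mul(36, 322) = 11592)
Add(Add(-139939, Mul(-1, Add(Mul(43789, Pow(73364, -1)), Mul(91478, Pow(-83483, -1))))), Mul(-1, r)) = Add(Add(-139939, Mul(-1, Add(Mul(43789, Pow(73364, -1)), Mul(91478, Pow(-83483, -1))))), Mul(-1, 11592)) = Add(Add(-139939, Mul(-1, Add(Mul(43789, Rational(1, 73364)), Mul(91478, Rational(-1, 83483))))), -11592) = Add(Add(-139939, Mul(-1, Add(Rational(43789, 73364), Rational(-91478, 83483)))), -11592) = Add(Add(-139939, Mul(-1, Rational(-3055554905, 6124646812))), -11592) = Add(Add(-139939, Rational(3055554905, 6124646812)), -11592) = Add(Rational(-857073894669563, 6124646812), -11592) = Rational(-928070800514267, 6124646812)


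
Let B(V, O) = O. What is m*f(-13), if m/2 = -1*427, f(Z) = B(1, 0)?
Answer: 0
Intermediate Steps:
f(Z) = 0
m = -854 (m = 2*(-1*427) = 2*(-427) = -854)
m*f(-13) = -854*0 = 0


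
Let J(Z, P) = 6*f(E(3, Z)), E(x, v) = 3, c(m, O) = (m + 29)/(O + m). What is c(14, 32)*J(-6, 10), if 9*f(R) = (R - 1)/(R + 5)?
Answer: 43/276 ≈ 0.15580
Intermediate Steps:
c(m, O) = (29 + m)/(O + m)
f(R) = (-1 + R)/(9*(5 + R)) (f(R) = ((R - 1)/(R + 5))/9 = ((-1 + R)/(5 + R))/9 = (-1 + R)/(9*(5 + R)))
J(Z, P) = ⅙ (J(Z, P) = 6*((-1 + 3)/(9*(5 + 3))) = 6*((⅑)*2/8) = 6*((⅑)*(⅛)*2) = 6*(1/36) = ⅙)
c(14, 32)*J(-6, 10) = ((29 + 14)/(32 + 14))*(⅙) = (43/46)*(⅙) = 43/276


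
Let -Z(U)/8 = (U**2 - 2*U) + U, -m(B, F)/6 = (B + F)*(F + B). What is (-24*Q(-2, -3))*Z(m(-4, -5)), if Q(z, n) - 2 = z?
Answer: 0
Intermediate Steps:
Q(z, n) = 2 + z
m(B, F) = -6*(B + F)**2 (m(B, F) = -6*(B + F)*(F + B) = -6*(B + F)*(B + F) = -6*(B + F)**2)
Z(U) = -8*U**2 + 8*U (Z(U) = -8*((U**2 - 2*U) + U) = -8*(U**2 - U) = -8*U**2 + 8*U)
(-24*Q(-2, -3))*Z(m(-4, -5)) = (-24*(2 - 2))*(8*(-6*(-4 - 5)**2)*(1 - (-6)*(-4 - 5)**2)) = (-24*0)*(8*(-6*(-9)**2)*(1 - (-6)*(-9)**2)) = 0*(8*(-6*81)*(1 - (-6)*81)) = 0*(8*(-486)*(1 - 1*(-486))) = 0*(8*(-486)*(1 + 486)) = 0*(8*(-486)*487) = 0*(-1893456) = 0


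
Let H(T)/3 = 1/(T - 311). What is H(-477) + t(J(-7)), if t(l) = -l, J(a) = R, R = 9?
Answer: -7095/788 ≈ -9.0038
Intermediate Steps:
H(T) = 3/(-311 + T) (H(T) = 3/(T - 311) = 3/(-311 + T))
J(a) = 9
H(-477) + t(J(-7)) = 3/(-311 - 477) - 1*9 = 3/(-788) - 9 = 3*(-1/788) - 9 = -3/788 - 9 = -7095/788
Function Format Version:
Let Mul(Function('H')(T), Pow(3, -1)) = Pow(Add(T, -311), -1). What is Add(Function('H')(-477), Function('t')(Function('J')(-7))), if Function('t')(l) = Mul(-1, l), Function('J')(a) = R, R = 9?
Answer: Rational(-7095, 788) ≈ -9.0038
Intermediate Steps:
Function('H')(T) = Mul(3, Pow(Add(-311, T), -1)) (Function('H')(T) = Mul(3, Pow(Add(T, -311), -1)) = Mul(3, Pow(Add(-311, T), -1)))
Function('J')(a) = 9
Add(Function('H')(-477), Function('t')(Function('J')(-7))) = Add(Mul(3, Pow(Add(-311, -477), -1)), Mul(-1, 9)) = Add(Mul(3, Pow(-788, -1)), -9) = Add(Mul(3, Rational(-1, 788)), -9) = Add(Rational(-3, 788), -9) = Rational(-7095, 788)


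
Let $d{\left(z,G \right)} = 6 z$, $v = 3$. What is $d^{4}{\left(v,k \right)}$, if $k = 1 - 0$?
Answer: $104976$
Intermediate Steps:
$k = 1$ ($k = 1 + 0 = 1$)
$d^{4}{\left(v,k \right)} = \left(6 \cdot 3\right)^{4} = 18^{4} = 104976$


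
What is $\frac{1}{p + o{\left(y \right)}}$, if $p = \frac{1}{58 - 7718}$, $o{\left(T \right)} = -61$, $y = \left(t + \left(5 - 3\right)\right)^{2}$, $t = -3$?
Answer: $- \frac{7660}{467261} \approx -0.016393$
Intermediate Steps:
$y = 1$ ($y = \left(-3 + \left(5 - 3\right)\right)^{2} = \left(-3 + 2\right)^{2} = \left(-1\right)^{2} = 1$)
$p = - \frac{1}{7660}$ ($p = \frac{1}{-7660} = - \frac{1}{7660} \approx -0.00013055$)
$\frac{1}{p + o{\left(y \right)}} = \frac{1}{- \frac{1}{7660} - 61} = \frac{1}{- \frac{467261}{7660}} = - \frac{7660}{467261}$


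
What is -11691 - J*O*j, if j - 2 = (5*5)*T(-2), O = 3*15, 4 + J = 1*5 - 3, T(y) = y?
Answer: -16011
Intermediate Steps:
J = -2 (J = -4 + (1*5 - 3) = -4 + (5 - 3) = -4 + 2 = -2)
O = 45
j = -48 (j = 2 + (5*5)*(-2) = 2 + 25*(-2) = 2 - 50 = -48)
-11691 - J*O*j = -11691 - (-2*45)*(-48) = -11691 - (-90)*(-48) = -11691 - 1*4320 = -11691 - 4320 = -16011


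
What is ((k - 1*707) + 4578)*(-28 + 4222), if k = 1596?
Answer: 22928598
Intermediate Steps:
((k - 1*707) + 4578)*(-28 + 4222) = ((1596 - 1*707) + 4578)*(-28 + 4222) = ((1596 - 707) + 4578)*4194 = (889 + 4578)*4194 = 5467*4194 = 22928598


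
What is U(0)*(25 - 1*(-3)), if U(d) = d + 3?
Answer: 84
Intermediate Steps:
U(d) = 3 + d
U(0)*(25 - 1*(-3)) = (3 + 0)*(25 - 1*(-3)) = 3*(25 + 3) = 3*28 = 84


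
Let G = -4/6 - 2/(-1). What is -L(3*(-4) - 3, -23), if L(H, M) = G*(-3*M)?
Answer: -92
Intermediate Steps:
G = 4/3 (G = -4*⅙ - 2*(-1) = -⅔ + 2 = 4/3 ≈ 1.3333)
L(H, M) = -4*M (L(H, M) = 4*(-3*M)/3 = -4*M)
-L(3*(-4) - 3, -23) = -(-4)*(-23) = -1*92 = -92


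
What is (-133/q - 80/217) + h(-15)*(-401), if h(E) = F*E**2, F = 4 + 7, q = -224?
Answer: -6891744837/6944 ≈ -9.9248e+5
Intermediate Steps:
F = 11
h(E) = 11*E**2
(-133/q - 80/217) + h(-15)*(-401) = (-133/(-224) - 80/217) + (11*(-15)**2)*(-401) = (-133*(-1/224) - 80*1/217) + (11*225)*(-401) = (19/32 - 80/217) + 2475*(-401) = 1563/6944 - 992475 = -6891744837/6944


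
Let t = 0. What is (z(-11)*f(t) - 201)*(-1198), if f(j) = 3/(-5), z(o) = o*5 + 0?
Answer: 201264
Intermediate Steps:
z(o) = 5*o (z(o) = 5*o + 0 = 5*o)
f(j) = -⅗ (f(j) = 3*(-⅕) = -⅗)
(z(-11)*f(t) - 201)*(-1198) = ((5*(-11))*(-⅗) - 201)*(-1198) = (-55*(-⅗) - 201)*(-1198) = (33 - 201)*(-1198) = -168*(-1198) = 201264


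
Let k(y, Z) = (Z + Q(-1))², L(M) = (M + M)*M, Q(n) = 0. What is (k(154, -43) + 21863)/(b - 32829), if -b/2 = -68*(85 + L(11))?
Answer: 7904/3881 ≈ 2.0366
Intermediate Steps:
L(M) = 2*M² (L(M) = (2*M)*M = 2*M²)
b = 44472 (b = -(-136)*(85 + 2*11²) = -(-136)*(85 + 2*121) = -(-136)*(85 + 242) = -(-136)*327 = -2*(-22236) = 44472)
k(y, Z) = Z² (k(y, Z) = (Z + 0)² = Z²)
(k(154, -43) + 21863)/(b - 32829) = ((-43)² + 21863)/(44472 - 32829) = (1849 + 21863)/11643 = 23712*(1/11643) = 7904/3881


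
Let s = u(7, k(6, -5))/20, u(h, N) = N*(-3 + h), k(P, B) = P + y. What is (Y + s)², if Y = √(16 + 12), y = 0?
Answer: 736/25 + 24*√7/5 ≈ 42.140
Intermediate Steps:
k(P, B) = P (k(P, B) = P + 0 = P)
Y = 2*√7 (Y = √28 = 2*√7 ≈ 5.2915)
s = 6/5 (s = (6*(-3 + 7))/20 = (6*4)*(1/20) = 24*(1/20) = 6/5 ≈ 1.2000)
(Y + s)² = (2*√7 + 6/5)² = (6/5 + 2*√7)²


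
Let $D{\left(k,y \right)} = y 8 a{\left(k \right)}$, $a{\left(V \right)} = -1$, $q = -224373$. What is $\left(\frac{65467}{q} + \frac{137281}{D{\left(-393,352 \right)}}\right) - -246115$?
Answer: $\frac{155472928975435}{631834368} \approx 2.4607 \cdot 10^{5}$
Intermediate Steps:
$D{\left(k,y \right)} = - 8 y$ ($D{\left(k,y \right)} = y 8 \left(-1\right) = 8 y \left(-1\right) = - 8 y$)
$\left(\frac{65467}{q} + \frac{137281}{D{\left(-393,352 \right)}}\right) - -246115 = \left(\frac{65467}{-224373} + \frac{137281}{\left(-8\right) 352}\right) - -246115 = \left(65467 \left(- \frac{1}{224373}\right) + \frac{137281}{-2816}\right) + 246115 = \left(- \frac{65467}{224373} + 137281 \left(- \frac{1}{2816}\right)\right) + 246115 = \left(- \frac{65467}{224373} - \frac{137281}{2816}\right) + 246115 = - \frac{30986504885}{631834368} + 246115 = \frac{155472928975435}{631834368}$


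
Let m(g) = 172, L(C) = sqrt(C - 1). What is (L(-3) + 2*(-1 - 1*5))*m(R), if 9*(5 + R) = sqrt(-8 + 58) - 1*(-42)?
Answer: -2064 + 344*I ≈ -2064.0 + 344.0*I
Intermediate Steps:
L(C) = sqrt(-1 + C)
R = -1/3 + 5*sqrt(2)/9 (R = -5 + (sqrt(-8 + 58) - 1*(-42))/9 = -5 + (sqrt(50) + 42)/9 = -5 + (5*sqrt(2) + 42)/9 = -5 + (42 + 5*sqrt(2))/9 = -5 + (14/3 + 5*sqrt(2)/9) = -1/3 + 5*sqrt(2)/9 ≈ 0.45234)
(L(-3) + 2*(-1 - 1*5))*m(R) = (sqrt(-1 - 3) + 2*(-1 - 1*5))*172 = (sqrt(-4) + 2*(-1 - 5))*172 = (2*I + 2*(-6))*172 = (2*I - 12)*172 = (-12 + 2*I)*172 = -2064 + 344*I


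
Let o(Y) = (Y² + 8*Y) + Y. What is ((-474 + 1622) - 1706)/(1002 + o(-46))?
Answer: -279/1352 ≈ -0.20636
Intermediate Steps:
o(Y) = Y² + 9*Y
((-474 + 1622) - 1706)/(1002 + o(-46)) = ((-474 + 1622) - 1706)/(1002 - 46*(9 - 46)) = (1148 - 1706)/(1002 - 46*(-37)) = -558/(1002 + 1702) = -558/2704 = -558*1/2704 = -279/1352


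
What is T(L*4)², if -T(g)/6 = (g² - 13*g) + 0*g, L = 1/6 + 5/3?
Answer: 559504/9 ≈ 62167.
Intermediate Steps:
L = 11/6 (L = 1*(⅙) + 5*(⅓) = ⅙ + 5/3 = 11/6 ≈ 1.8333)
T(g) = -6*g² + 78*g (T(g) = -6*((g² - 13*g) + 0*g) = -6*((g² - 13*g) + 0) = -6*(g² - 13*g) = -6*g² + 78*g)
T(L*4)² = (6*((11/6)*4)*(13 - 11*4/6))² = (6*(22/3)*(13 - 1*22/3))² = (6*(22/3)*(13 - 22/3))² = (6*(22/3)*(17/3))² = (748/3)² = 559504/9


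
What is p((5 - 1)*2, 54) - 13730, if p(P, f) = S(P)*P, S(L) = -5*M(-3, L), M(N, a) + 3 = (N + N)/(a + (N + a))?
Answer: -176690/13 ≈ -13592.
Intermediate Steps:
M(N, a) = -3 + 2*N/(N + 2*a) (M(N, a) = -3 + (N + N)/(a + (N + a)) = -3 + (2*N)/(N + 2*a) = -3 + 2*N/(N + 2*a))
S(L) = -5*(3 - 6*L)/(-3 + 2*L) (S(L) = -5*(-1*(-3) - 6*L)/(-3 + 2*L) = -5*(3 - 6*L)/(-3 + 2*L))
p(P, f) = 15*P*(-1 + 2*P)/(-3 + 2*P) (p(P, f) = (15*(-1 + 2*P)/(-3 + 2*P))*P = 15*P*(-1 + 2*P)/(-3 + 2*P))
p((5 - 1)*2, 54) - 13730 = 15*((5 - 1)*2)*(-1 + 2*((5 - 1)*2))/(-3 + 2*((5 - 1)*2)) - 13730 = 15*(4*2)*(-1 + 2*(4*2))/(-3 + 2*(4*2)) - 13730 = 15*8*(-1 + 2*8)/(-3 + 2*8) - 13730 = 15*8*(-1 + 16)/(-3 + 16) - 13730 = 15*8*15/13 - 13730 = 15*8*(1/13)*15 - 13730 = 1800/13 - 13730 = -176690/13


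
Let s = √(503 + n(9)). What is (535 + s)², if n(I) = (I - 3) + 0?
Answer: (535 + √509)² ≈ 3.1087e+5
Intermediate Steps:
n(I) = -3 + I (n(I) = (-3 + I) + 0 = -3 + I)
s = √509 (s = √(503 + (-3 + 9)) = √(503 + 6) = √509 ≈ 22.561)
(535 + s)² = (535 + √509)²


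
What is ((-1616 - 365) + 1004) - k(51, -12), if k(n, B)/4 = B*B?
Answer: -1553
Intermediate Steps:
k(n, B) = 4*B**2 (k(n, B) = 4*(B*B) = 4*B**2)
((-1616 - 365) + 1004) - k(51, -12) = ((-1616 - 365) + 1004) - 4*(-12)**2 = (-1981 + 1004) - 4*144 = -977 - 1*576 = -977 - 576 = -1553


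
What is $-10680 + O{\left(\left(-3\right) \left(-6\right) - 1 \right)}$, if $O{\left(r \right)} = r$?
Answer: $-10663$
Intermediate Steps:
$-10680 + O{\left(\left(-3\right) \left(-6\right) - 1 \right)} = -10680 - -17 = -10680 + \left(18 - 1\right) = -10680 + 17 = -10663$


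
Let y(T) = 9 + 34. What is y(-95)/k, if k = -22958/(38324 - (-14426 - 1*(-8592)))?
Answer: -949397/11479 ≈ -82.707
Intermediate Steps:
y(T) = 43
k = -11479/22079 (k = -22958/(38324 - (-14426 + 8592)) = -22958/(38324 - 1*(-5834)) = -22958/(38324 + 5834) = -22958/44158 = -22958*1/44158 = -11479/22079 ≈ -0.51991)
y(-95)/k = 43/(-11479/22079) = 43*(-22079/11479) = -949397/11479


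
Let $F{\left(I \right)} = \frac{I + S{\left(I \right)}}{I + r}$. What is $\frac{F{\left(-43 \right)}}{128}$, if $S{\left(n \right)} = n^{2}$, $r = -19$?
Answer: $- \frac{903}{3968} \approx -0.22757$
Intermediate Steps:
$F{\left(I \right)} = \frac{I + I^{2}}{-19 + I}$ ($F{\left(I \right)} = \frac{I + I^{2}}{I - 19} = \frac{I + I^{2}}{-19 + I}$)
$\frac{F{\left(-43 \right)}}{128} = \frac{\left(-43\right) \frac{1}{-19 - 43} \left(1 - 43\right)}{128} = \left(-43\right) \frac{1}{-62} \left(-42\right) \frac{1}{128} = \left(-43\right) \left(- \frac{1}{62}\right) \left(-42\right) \frac{1}{128} = \left(- \frac{903}{31}\right) \frac{1}{128} = - \frac{903}{3968}$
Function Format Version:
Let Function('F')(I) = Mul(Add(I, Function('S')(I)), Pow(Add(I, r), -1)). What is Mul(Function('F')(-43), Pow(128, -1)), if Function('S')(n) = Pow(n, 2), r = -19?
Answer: Rational(-903, 3968) ≈ -0.22757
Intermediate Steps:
Function('F')(I) = Mul(Pow(Add(-19, I), -1), Add(I, Pow(I, 2))) (Function('F')(I) = Mul(Add(I, Pow(I, 2)), Pow(Add(I, -19), -1)) = Mul(Add(I, Pow(I, 2)), Pow(Add(-19, I), -1)) = Mul(Pow(Add(-19, I), -1), Add(I, Pow(I, 2))))
Mul(Function('F')(-43), Pow(128, -1)) = Mul(Mul(-43, Pow(Add(-19, -43), -1), Add(1, -43)), Pow(128, -1)) = Mul(Mul(-43, Pow(-62, -1), -42), Rational(1, 128)) = Mul(Mul(-43, Rational(-1, 62), -42), Rational(1, 128)) = Mul(Rational(-903, 31), Rational(1, 128)) = Rational(-903, 3968)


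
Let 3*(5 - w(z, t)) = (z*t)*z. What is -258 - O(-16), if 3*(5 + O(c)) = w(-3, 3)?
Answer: -755/3 ≈ -251.67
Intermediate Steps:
w(z, t) = 5 - t*z²/3 (w(z, t) = 5 - z*t*z/3 = 5 - t*z*z/3 = 5 - t*z²/3)
O(c) = -19/3 (O(c) = -5 + (5 - ⅓*3*(-3)²)/3 = -5 + (5 - ⅓*3*9)/3 = -5 + (5 - 9)/3 = -5 + (⅓)*(-4) = -5 - 4/3 = -19/3)
-258 - O(-16) = -258 - 1*(-19/3) = -258 + 19/3 = -755/3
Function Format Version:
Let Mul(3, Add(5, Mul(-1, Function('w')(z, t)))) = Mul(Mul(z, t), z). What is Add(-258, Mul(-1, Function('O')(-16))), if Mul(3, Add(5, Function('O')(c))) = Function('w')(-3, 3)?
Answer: Rational(-755, 3) ≈ -251.67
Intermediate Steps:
Function('w')(z, t) = Add(5, Mul(Rational(-1, 3), t, Pow(z, 2))) (Function('w')(z, t) = Add(5, Mul(Rational(-1, 3), Mul(Mul(z, t), z))) = Add(5, Mul(Rational(-1, 3), Mul(Mul(t, z), z))) = Add(5, Mul(Rational(-1, 3), Mul(t, Pow(z, 2)))) = Add(5, Mul(Rational(-1, 3), t, Pow(z, 2))))
Function('O')(c) = Rational(-19, 3) (Function('O')(c) = Add(-5, Mul(Rational(1, 3), Add(5, Mul(Rational(-1, 3), 3, Pow(-3, 2))))) = Add(-5, Mul(Rational(1, 3), Add(5, Mul(Rational(-1, 3), 3, 9)))) = Add(-5, Mul(Rational(1, 3), Add(5, -9))) = Add(-5, Mul(Rational(1, 3), -4)) = Add(-5, Rational(-4, 3)) = Rational(-19, 3))
Add(-258, Mul(-1, Function('O')(-16))) = Add(-258, Mul(-1, Rational(-19, 3))) = Add(-258, Rational(19, 3)) = Rational(-755, 3)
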